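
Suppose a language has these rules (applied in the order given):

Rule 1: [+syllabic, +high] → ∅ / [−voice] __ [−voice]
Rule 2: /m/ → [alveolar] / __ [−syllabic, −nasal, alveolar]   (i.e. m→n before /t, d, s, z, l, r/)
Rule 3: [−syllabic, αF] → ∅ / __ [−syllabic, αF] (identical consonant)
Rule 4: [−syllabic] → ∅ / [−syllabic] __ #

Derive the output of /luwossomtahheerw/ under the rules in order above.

luwosontaheer

Rule 1 (high vowel syncope): no segment meets the environment; /luwossomtahheerw/ is unchanged.
Rule 2 (nasal place assimilation): /m/ precedes the alveolar consonant /t/, so it assimilates in place to [n]. /luwossomtahheerw/ → luwossontahheerw.
Rule 3 (degemination): /ss/ is a geminate; the first /s/ deletes. /hh/ is a geminate; the first /h/ deletes. /luwossontahheerw/ → luwosontaheerw.
Rule 4 (final cluster simplification): /w/ is the second consonant of a word-final cluster /rw/, so it deletes. /luwosontaheerw/ → luwosontaheer.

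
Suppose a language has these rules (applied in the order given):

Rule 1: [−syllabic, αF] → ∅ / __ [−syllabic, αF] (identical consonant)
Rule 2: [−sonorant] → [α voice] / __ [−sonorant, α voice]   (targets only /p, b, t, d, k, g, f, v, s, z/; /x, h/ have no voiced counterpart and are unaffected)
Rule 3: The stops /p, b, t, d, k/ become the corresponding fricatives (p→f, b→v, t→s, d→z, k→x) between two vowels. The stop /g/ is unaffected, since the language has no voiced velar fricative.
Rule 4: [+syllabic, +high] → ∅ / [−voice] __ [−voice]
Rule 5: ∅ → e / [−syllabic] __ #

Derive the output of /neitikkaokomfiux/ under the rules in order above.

neisxaoxomfiuxe

Rule 1 (degemination): /kk/ is a geminate; the first /k/ deletes. /neitikkaokomfiux/ → neitikaokomfiux.
Rule 2 (regressive voicing assimilation): no segment meets the environment; /neitikaokomfiux/ is unchanged.
Rule 3 (intervocalic spirantization): /t/ is a stop between vowels /i/ and /i/, so it spirantizes to the fricative [s]. /k/ is a stop between vowels /i/ and /a/, so it spirantizes to the fricative [x]. /k/ is a stop between vowels /o/ and /o/, so it spirantizes to the fricative [x]. /neitikaokomfiux/ → neisixaoxomfiux.
Rule 4 (high vowel syncope): /i/ is a high vowel flanked by voiceless consonants /s/ and /x/, so it deletes. /neisixaoxomfiux/ → neisxaoxomfiux.
Rule 5 (final e-epenthesis): the form ends in the consonant /x/, so [e] is inserted word-finally. /neisxaoxomfiux/ → neisxaoxomfiuxe.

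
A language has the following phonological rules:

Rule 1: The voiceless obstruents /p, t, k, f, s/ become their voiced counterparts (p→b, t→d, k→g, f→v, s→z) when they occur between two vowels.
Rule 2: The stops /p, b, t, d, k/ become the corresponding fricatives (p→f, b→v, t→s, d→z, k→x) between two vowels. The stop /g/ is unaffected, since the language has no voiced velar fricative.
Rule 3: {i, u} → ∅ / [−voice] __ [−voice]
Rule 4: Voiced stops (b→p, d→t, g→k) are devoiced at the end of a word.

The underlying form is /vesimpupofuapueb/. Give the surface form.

Rule 1 (intervocalic voicing): /s/ is a voiceless obstruent between vowels /e/ and /i/, so it voices to [z]. /p/ is a voiceless obstruent between vowels /u/ and /o/, so it voices to [b]. /f/ is a voiceless obstruent between vowels /o/ and /u/, so it voices to [v]. /p/ is a voiceless obstruent between vowels /a/ and /u/, so it voices to [b]. /vesimpupofuapueb/ → vezimpubovuabueb.
Rule 2 (intervocalic spirantization): /b/ is a stop between vowels /u/ and /o/, so it spirantizes to the fricative [v]. /b/ is a stop between vowels /a/ and /u/, so it spirantizes to the fricative [v]. /vezimpubovuabueb/ → vezimpuvovuavueb.
Rule 3 (high vowel syncope): no segment meets the environment; /vezimpuvovuavueb/ is unchanged.
Rule 4 (final devoicing): /b/ is a voiced stop in word-final position, so it devoices to [p]. /vezimpuvovuavueb/ → vezimpuvovuavuep.

vezimpuvovuavuep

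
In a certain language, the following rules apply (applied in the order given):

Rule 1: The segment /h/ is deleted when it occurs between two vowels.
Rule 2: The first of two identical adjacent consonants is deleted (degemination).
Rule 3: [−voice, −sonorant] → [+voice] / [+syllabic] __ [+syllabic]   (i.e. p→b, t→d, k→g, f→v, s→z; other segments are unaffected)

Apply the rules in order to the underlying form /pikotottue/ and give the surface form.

Rule 1 (intervocalic h-deletion): no segment meets the environment; /pikotottue/ is unchanged.
Rule 2 (degemination): /tt/ is a geminate; the first /t/ deletes. /pikotottue/ → pikototue.
Rule 3 (intervocalic voicing): /k/ is a voiceless obstruent between vowels /i/ and /o/, so it voices to [g]. /t/ is a voiceless obstruent between vowels /o/ and /o/, so it voices to [d]. /t/ is a voiceless obstruent between vowels /o/ and /u/, so it voices to [d]. /pikototue/ → pigododue.

pigododue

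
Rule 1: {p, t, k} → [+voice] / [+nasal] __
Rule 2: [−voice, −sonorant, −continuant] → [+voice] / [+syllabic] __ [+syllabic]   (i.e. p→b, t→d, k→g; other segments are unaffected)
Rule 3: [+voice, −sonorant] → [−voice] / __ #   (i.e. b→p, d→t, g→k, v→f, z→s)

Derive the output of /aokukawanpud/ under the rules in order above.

aogugawanbut

Rule 1 (post-nasal voicing): /p/ is a voiceless stop immediately after the nasal /n/, so it voices to [b]. /aokukawanpud/ → aokukawanbud.
Rule 2 (intervocalic voicing): /k/ is a voiceless stop between vowels /o/ and /u/, so it voices to [g]. /k/ is a voiceless stop between vowels /u/ and /a/, so it voices to [g]. /aokukawanbud/ → aogugawanbud.
Rule 3 (final devoicing): /d/ is a voiced obstruent in word-final position, so it devoices to [t]. /aogugawanbud/ → aogugawanbut.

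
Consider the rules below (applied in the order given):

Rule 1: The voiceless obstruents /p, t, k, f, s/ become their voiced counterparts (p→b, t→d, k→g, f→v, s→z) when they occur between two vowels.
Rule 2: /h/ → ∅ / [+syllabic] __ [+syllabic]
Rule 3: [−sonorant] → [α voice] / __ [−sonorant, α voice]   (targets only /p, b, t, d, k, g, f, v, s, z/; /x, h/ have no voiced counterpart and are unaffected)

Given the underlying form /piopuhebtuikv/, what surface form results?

Rule 1 (intervocalic voicing): /p/ is a voiceless obstruent between vowels /o/ and /u/, so it voices to [b]. /piopuhebtuikv/ → piobuhebtuikv.
Rule 2 (intervocalic h-deletion): /h/ occurs between vowels /u/ and /e/, so it deletes. /piobuhebtuikv/ → piobuebtuikv.
Rule 3 (regressive voicing assimilation): /b/ precedes the voiceless obstruent /t/, so it devoices to [p] by assimilation. /k/ precedes the voiced obstruent /v/, so it voices to [g] by assimilation. /piobuebtuikv/ → piobueptuigv.

piobueptuigv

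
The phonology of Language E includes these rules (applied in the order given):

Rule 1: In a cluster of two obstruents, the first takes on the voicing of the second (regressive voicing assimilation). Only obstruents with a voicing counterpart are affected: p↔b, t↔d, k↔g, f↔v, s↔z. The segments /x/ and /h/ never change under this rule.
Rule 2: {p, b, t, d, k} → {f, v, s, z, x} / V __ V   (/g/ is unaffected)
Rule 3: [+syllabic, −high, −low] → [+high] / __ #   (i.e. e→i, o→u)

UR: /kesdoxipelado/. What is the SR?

Rule 1 (regressive voicing assimilation): /s/ precedes the voiced obstruent /d/, so it voices to [z] by assimilation. /kesdoxipelado/ → kezdoxipelado.
Rule 2 (intervocalic spirantization): /p/ is a stop between vowels /i/ and /e/, so it spirantizes to the fricative [f]. /d/ is a stop between vowels /a/ and /o/, so it spirantizes to the fricative [z]. /kezdoxipelado/ → kezdoxifelazo.
Rule 3 (final vowel raising): /o/ is a mid vowel in word-final position, so it raises to [u]. /kezdoxifelazo/ → kezdoxifelazu.

kezdoxifelazu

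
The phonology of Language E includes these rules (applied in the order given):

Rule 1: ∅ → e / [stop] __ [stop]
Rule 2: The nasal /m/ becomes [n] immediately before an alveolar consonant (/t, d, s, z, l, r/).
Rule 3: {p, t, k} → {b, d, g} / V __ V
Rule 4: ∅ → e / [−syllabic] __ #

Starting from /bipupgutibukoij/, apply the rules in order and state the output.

bibubegudibugoije

Rule 1 (stop-cluster e-epenthesis): /p/ and /g/ form a stop–stop cluster, so [e] is inserted between them. /bipupgutibukoij/ → bipupegutibukoij.
Rule 2 (nasal place assimilation): no segment meets the environment; /bipupegutibukoij/ is unchanged.
Rule 3 (intervocalic voicing): /p/ is a voiceless stop between vowels /i/ and /u/, so it voices to [b]. /p/ is a voiceless stop between vowels /u/ and /e/, so it voices to [b]. /t/ is a voiceless stop between vowels /u/ and /i/, so it voices to [d]. /k/ is a voiceless stop between vowels /u/ and /o/, so it voices to [g]. /bipupegutibukoij/ → bibubegudibugoij.
Rule 4 (final e-epenthesis): the form ends in the consonant /j/, so [e] is inserted word-finally. /bibubegudibugoij/ → bibubegudibugoije.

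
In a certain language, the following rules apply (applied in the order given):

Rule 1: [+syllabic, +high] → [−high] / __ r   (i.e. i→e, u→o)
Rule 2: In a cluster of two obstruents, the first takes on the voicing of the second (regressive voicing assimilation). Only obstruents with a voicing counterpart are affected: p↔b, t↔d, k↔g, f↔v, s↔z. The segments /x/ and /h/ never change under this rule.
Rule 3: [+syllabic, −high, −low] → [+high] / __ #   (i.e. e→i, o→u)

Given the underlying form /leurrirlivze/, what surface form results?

Rule 1 (pre-rhotic lowering): /u/ is a high vowel immediately before /r/, so it lowers to [o]. /i/ is a high vowel immediately before /r/, so it lowers to [e]. /leurrirlivze/ → leorrerlivze.
Rule 2 (regressive voicing assimilation): no segment meets the environment; /leorrerlivze/ is unchanged.
Rule 3 (final vowel raising): /e/ is a mid vowel in word-final position, so it raises to [i]. /leorrerlivze/ → leorrerlivzi.

leorrerlivzi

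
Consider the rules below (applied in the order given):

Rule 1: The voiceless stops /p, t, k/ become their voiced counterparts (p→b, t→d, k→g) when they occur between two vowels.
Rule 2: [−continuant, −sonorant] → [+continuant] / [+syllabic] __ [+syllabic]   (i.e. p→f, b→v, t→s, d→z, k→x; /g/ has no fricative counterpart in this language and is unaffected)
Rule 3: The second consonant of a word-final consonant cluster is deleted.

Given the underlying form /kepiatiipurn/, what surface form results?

keviaziivur

Rule 1 (intervocalic voicing): /p/ is a voiceless stop between vowels /e/ and /i/, so it voices to [b]. /t/ is a voiceless stop between vowels /a/ and /i/, so it voices to [d]. /p/ is a voiceless stop between vowels /i/ and /u/, so it voices to [b]. /kepiatiipurn/ → kebiadiiburn.
Rule 2 (intervocalic spirantization): /b/ is a stop between vowels /e/ and /i/, so it spirantizes to the fricative [v]. /d/ is a stop between vowels /a/ and /i/, so it spirantizes to the fricative [z]. /b/ is a stop between vowels /i/ and /u/, so it spirantizes to the fricative [v]. /kebiadiiburn/ → keviaziivurn.
Rule 3 (final cluster simplification): /n/ is the second consonant of a word-final cluster /rn/, so it deletes. /keviaziivurn/ → keviaziivur.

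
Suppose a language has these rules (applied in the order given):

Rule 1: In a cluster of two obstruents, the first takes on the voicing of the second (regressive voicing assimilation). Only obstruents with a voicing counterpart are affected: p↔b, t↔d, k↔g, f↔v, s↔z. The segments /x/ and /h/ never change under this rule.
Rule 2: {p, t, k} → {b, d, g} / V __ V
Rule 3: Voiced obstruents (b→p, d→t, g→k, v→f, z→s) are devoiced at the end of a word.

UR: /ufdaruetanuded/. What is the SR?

Rule 1 (regressive voicing assimilation): /f/ precedes the voiced obstruent /d/, so it voices to [v] by assimilation. /ufdaruetanuded/ → uvdaruetanuded.
Rule 2 (intervocalic voicing): /t/ is a voiceless stop between vowels /e/ and /a/, so it voices to [d]. /uvdaruetanuded/ → uvdaruedanuded.
Rule 3 (final devoicing): /d/ is a voiced obstruent in word-final position, so it devoices to [t]. /uvdaruedanuded/ → uvdaruedanudet.

uvdaruedanudet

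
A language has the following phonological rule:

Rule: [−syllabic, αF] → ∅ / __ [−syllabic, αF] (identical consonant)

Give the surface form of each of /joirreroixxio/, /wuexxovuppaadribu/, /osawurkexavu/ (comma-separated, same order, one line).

/joirreroixxio/: /rr/ is a geminate; the first /r/ deletes. /xx/ is a geminate; the first /x/ deletes. → [joireroixio].
/wuexxovuppaadribu/: /xx/ is a geminate; the first /x/ deletes. /pp/ is a geminate; the first /p/ deletes. → [wuexovupaadribu].
/osawurkexavu/: the rule's environment is not met; surfaces unchanged as [osawurkexavu].

joireroixio, wuexovupaadribu, osawurkexavu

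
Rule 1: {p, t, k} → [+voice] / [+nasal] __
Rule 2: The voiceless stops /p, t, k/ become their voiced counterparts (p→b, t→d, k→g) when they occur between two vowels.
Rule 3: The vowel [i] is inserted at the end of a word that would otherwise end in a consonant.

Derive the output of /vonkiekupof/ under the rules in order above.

vongiegubofi

Rule 1 (post-nasal voicing): /k/ is a voiceless stop immediately after the nasal /n/, so it voices to [g]. /vonkiekupof/ → vongiekupof.
Rule 2 (intervocalic voicing): /k/ is a voiceless stop between vowels /e/ and /u/, so it voices to [g]. /p/ is a voiceless stop between vowels /u/ and /o/, so it voices to [b]. /vongiekupof/ → vongiegubof.
Rule 3 (final i-epenthesis): the form ends in the consonant /f/, so [i] is inserted word-finally. /vongiegubof/ → vongiegubofi.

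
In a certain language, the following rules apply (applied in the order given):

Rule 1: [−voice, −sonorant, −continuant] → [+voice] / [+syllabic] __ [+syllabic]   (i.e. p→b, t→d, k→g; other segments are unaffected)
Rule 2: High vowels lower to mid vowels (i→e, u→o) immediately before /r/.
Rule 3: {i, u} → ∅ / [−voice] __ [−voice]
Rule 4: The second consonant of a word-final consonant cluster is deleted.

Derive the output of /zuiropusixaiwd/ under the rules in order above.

zuerobusxaiw

Rule 1 (intervocalic voicing): /p/ is a voiceless stop between vowels /o/ and /u/, so it voices to [b]. /zuiropusixaiwd/ → zuirobusixaiwd.
Rule 2 (pre-rhotic lowering): /i/ is a high vowel immediately before /r/, so it lowers to [e]. /zuirobusixaiwd/ → zuerobusixaiwd.
Rule 3 (high vowel syncope): /i/ is a high vowel flanked by voiceless consonants /s/ and /x/, so it deletes. /zuerobusixaiwd/ → zuerobusxaiwd.
Rule 4 (final cluster simplification): /d/ is the second consonant of a word-final cluster /wd/, so it deletes. /zuerobusxaiwd/ → zuerobusxaiw.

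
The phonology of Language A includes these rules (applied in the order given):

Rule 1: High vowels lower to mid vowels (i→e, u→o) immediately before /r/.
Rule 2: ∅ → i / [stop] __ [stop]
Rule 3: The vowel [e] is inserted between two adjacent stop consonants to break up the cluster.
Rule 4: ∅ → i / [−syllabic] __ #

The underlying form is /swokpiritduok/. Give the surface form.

Rule 1 (pre-rhotic lowering): /i/ is a high vowel immediately before /r/, so it lowers to [e]. /swokpiritduok/ → swokperitduok.
Rule 2 (stop-cluster i-epenthesis): /k/ and /p/ form a stop–stop cluster, so [i] is inserted between them. /t/ and /d/ form a stop–stop cluster, so [i] is inserted between them. /swokperitduok/ → swokiperitiduok.
Rule 3 (stop-cluster e-epenthesis): no segment meets the environment; /swokiperitiduok/ is unchanged.
Rule 4 (final i-epenthesis): the form ends in the consonant /k/, so [i] is inserted word-finally. /swokiperitiduok/ → swokiperitiduoki.

swokiperitiduoki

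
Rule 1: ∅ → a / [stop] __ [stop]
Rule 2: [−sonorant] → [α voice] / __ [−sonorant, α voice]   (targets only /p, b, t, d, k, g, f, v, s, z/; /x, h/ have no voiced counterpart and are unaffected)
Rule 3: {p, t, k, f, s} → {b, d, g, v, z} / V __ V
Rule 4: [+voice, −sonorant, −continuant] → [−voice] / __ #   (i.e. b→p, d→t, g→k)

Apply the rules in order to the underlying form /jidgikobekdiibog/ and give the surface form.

jidagigobegadiibok

Rule 1 (stop-cluster a-epenthesis): /d/ and /g/ form a stop–stop cluster, so [a] is inserted between them. /k/ and /d/ form a stop–stop cluster, so [a] is inserted between them. /jidgikobekdiibog/ → jidagikobekadiibog.
Rule 2 (regressive voicing assimilation): no segment meets the environment; /jidagikobekadiibog/ is unchanged.
Rule 3 (intervocalic voicing): /k/ is a voiceless obstruent between vowels /i/ and /o/, so it voices to [g]. /k/ is a voiceless obstruent between vowels /e/ and /a/, so it voices to [g]. /jidagikobekadiibog/ → jidagigobegadiibog.
Rule 4 (final devoicing): /g/ is a voiced stop in word-final position, so it devoices to [k]. /jidagigobegadiibog/ → jidagigobegadiibok.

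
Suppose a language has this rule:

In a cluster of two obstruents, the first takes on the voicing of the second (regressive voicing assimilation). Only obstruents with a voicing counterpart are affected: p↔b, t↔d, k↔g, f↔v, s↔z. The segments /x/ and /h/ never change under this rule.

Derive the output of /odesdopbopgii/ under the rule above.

/s/ precedes the voiced obstruent /d/, so it voices to [z] by assimilation.
/p/ precedes the voiced obstruent /b/, so it voices to [b] by assimilation.
/p/ precedes the voiced obstruent /g/, so it voices to [b] by assimilation.
Surface form: [odezdobbobgii].

odezdobbobgii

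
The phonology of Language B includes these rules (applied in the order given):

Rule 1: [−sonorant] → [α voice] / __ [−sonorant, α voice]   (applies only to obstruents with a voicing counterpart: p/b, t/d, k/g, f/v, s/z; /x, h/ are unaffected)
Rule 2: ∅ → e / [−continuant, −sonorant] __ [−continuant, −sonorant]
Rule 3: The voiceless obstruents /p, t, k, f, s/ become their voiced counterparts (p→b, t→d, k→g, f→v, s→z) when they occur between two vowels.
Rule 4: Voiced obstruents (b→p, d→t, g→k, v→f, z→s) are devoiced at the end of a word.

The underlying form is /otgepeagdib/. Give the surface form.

odegebeagedip

Rule 1 (regressive voicing assimilation): /t/ precedes the voiced obstruent /g/, so it voices to [d] by assimilation. /otgepeagdib/ → odgepeagdib.
Rule 2 (stop-cluster e-epenthesis): /d/ and /g/ form a stop–stop cluster, so [e] is inserted between them. /g/ and /d/ form a stop–stop cluster, so [e] is inserted between them. /odgepeagdib/ → odegepeagedib.
Rule 3 (intervocalic voicing): /p/ is a voiceless obstruent between vowels /e/ and /e/, so it voices to [b]. /odegepeagedib/ → odegebeagedib.
Rule 4 (final devoicing): /b/ is a voiced obstruent in word-final position, so it devoices to [p]. /odegebeagedib/ → odegebeagedip.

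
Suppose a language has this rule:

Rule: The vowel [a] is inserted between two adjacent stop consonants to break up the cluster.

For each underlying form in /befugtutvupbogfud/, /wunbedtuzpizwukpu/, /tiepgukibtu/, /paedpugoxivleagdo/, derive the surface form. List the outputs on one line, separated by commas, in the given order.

/befugtutvupbogfud/: /g/ and /t/ form a stop–stop cluster, so [a] is inserted between them. /p/ and /b/ form a stop–stop cluster, so [a] is inserted between them. → [befugatutvupabogfud].
/wunbedtuzpizwukpu/: /d/ and /t/ form a stop–stop cluster, so [a] is inserted between them. /k/ and /p/ form a stop–stop cluster, so [a] is inserted between them. → [wunbedatuzpizwukapu].
/tiepgukibtu/: /p/ and /g/ form a stop–stop cluster, so [a] is inserted between them. /b/ and /t/ form a stop–stop cluster, so [a] is inserted between them. → [tiepagukibatu].
/paedpugoxivleagdo/: /d/ and /p/ form a stop–stop cluster, so [a] is inserted between them. /g/ and /d/ form a stop–stop cluster, so [a] is inserted between them. → [paedapugoxivleagado].

befugatutvupabogfud, wunbedatuzpizwukapu, tiepagukibatu, paedapugoxivleagado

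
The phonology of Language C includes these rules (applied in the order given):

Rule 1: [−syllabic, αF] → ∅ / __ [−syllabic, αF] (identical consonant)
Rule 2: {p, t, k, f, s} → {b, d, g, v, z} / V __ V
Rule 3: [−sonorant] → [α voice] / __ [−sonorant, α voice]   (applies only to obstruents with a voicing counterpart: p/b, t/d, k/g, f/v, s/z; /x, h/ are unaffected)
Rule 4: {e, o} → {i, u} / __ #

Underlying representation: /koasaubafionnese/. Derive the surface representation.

koazaubavionezi

Rule 1 (degemination): /nn/ is a geminate; the first /n/ deletes. /koasaubafionnese/ → koasaubafionese.
Rule 2 (intervocalic voicing): /s/ is a voiceless obstruent between vowels /a/ and /a/, so it voices to [z]. /f/ is a voiceless obstruent between vowels /a/ and /i/, so it voices to [v]. /s/ is a voiceless obstruent between vowels /e/ and /e/, so it voices to [z]. /koasaubafionese/ → koazaubavioneze.
Rule 3 (regressive voicing assimilation): no segment meets the environment; /koazaubavioneze/ is unchanged.
Rule 4 (final vowel raising): /e/ is a mid vowel in word-final position, so it raises to [i]. /koazaubavioneze/ → koazaubavionezi.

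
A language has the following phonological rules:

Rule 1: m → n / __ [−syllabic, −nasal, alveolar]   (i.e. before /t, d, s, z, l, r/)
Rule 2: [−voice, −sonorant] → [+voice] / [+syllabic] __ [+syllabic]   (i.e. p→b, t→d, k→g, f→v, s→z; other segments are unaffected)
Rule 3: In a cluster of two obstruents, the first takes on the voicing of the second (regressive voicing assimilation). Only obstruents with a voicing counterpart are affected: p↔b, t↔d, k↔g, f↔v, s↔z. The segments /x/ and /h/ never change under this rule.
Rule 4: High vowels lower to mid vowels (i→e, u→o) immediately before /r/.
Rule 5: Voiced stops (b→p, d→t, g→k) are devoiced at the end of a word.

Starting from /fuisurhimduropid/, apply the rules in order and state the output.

fuizorhindorobit

Rule 1 (nasal place assimilation): /m/ precedes the alveolar consonant /d/, so it assimilates in place to [n]. /fuisurhimduropid/ → fuisurhinduropid.
Rule 2 (intervocalic voicing): /s/ is a voiceless obstruent between vowels /i/ and /u/, so it voices to [z]. /p/ is a voiceless obstruent between vowels /o/ and /i/, so it voices to [b]. /fuisurhinduropid/ → fuizurhindurobid.
Rule 3 (regressive voicing assimilation): no segment meets the environment; /fuizurhindurobid/ is unchanged.
Rule 4 (pre-rhotic lowering): /u/ is a high vowel immediately before /r/, so it lowers to [o]. /u/ is a high vowel immediately before /r/, so it lowers to [o]. /fuizurhindurobid/ → fuizorhindorobid.
Rule 5 (final devoicing): /d/ is a voiced stop in word-final position, so it devoices to [t]. /fuizorhindorobid/ → fuizorhindorobit.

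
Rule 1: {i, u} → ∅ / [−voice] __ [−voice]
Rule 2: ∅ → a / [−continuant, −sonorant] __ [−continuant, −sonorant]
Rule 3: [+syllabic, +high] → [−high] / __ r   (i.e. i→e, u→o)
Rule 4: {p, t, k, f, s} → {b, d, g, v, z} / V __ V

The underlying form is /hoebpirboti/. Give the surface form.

Rule 1 (high vowel syncope): no segment meets the environment; /hoebpirboti/ is unchanged.
Rule 2 (stop-cluster a-epenthesis): /b/ and /p/ form a stop–stop cluster, so [a] is inserted between them. /hoebpirboti/ → hoebapirboti.
Rule 3 (pre-rhotic lowering): /i/ is a high vowel immediately before /r/, so it lowers to [e]. /hoebapirboti/ → hoebaperboti.
Rule 4 (intervocalic voicing): /p/ is a voiceless obstruent between vowels /a/ and /e/, so it voices to [b]. /t/ is a voiceless obstruent between vowels /o/ and /i/, so it voices to [d]. /hoebaperboti/ → hoebaberbodi.

hoebaberbodi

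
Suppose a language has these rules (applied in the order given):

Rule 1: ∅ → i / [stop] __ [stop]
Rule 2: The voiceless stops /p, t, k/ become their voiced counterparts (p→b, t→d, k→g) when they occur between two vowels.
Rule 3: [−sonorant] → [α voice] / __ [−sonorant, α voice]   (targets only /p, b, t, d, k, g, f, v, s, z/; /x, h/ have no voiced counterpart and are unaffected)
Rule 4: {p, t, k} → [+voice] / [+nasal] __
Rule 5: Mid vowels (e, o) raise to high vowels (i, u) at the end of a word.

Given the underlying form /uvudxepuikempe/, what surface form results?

Rule 1 (stop-cluster i-epenthesis): no segment meets the environment; /uvudxepuikempe/ is unchanged.
Rule 2 (intervocalic voicing): /p/ is a voiceless stop between vowels /e/ and /u/, so it voices to [b]. /k/ is a voiceless stop between vowels /i/ and /e/, so it voices to [g]. /uvudxepuikempe/ → uvudxebuigempe.
Rule 3 (regressive voicing assimilation): /d/ precedes the voiceless obstruent /x/, so it devoices to [t] by assimilation. /uvudxebuigempe/ → uvutxebuigempe.
Rule 4 (post-nasal voicing): /p/ is a voiceless stop immediately after the nasal /m/, so it voices to [b]. /uvutxebuigempe/ → uvutxebuigembe.
Rule 5 (final vowel raising): /e/ is a mid vowel in word-final position, so it raises to [i]. /uvutxebuigembe/ → uvutxebuigembi.

uvutxebuigembi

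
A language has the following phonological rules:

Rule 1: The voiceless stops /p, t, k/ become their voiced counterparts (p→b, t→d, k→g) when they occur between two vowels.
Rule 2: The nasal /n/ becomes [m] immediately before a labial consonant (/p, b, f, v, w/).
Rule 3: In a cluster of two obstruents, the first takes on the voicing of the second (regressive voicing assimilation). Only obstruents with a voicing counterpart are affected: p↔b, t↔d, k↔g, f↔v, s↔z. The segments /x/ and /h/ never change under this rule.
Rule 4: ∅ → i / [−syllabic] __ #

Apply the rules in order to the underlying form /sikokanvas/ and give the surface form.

Rule 1 (intervocalic voicing): /k/ is a voiceless stop between vowels /i/ and /o/, so it voices to [g]. /k/ is a voiceless stop between vowels /o/ and /a/, so it voices to [g]. /sikokanvas/ → sigoganvas.
Rule 2 (nasal place assimilation): /n/ precedes the labial consonant /v/, so it assimilates in place to [m]. /sigoganvas/ → sigogamvas.
Rule 3 (regressive voicing assimilation): no segment meets the environment; /sigogamvas/ is unchanged.
Rule 4 (final i-epenthesis): the form ends in the consonant /s/, so [i] is inserted word-finally. /sigogamvas/ → sigogamvasi.

sigogamvasi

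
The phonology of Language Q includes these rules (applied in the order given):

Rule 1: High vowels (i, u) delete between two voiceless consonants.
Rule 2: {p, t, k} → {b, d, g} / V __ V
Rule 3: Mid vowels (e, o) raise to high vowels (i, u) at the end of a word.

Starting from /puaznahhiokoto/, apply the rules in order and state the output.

puaznahhiogodu

Rule 1 (high vowel syncope): no segment meets the environment; /puaznahhiokoto/ is unchanged.
Rule 2 (intervocalic voicing): /k/ is a voiceless stop between vowels /o/ and /o/, so it voices to [g]. /t/ is a voiceless stop between vowels /o/ and /o/, so it voices to [d]. /puaznahhiokoto/ → puaznahhiogodo.
Rule 3 (final vowel raising): /o/ is a mid vowel in word-final position, so it raises to [u]. /puaznahhiogodo/ → puaznahhiogodu.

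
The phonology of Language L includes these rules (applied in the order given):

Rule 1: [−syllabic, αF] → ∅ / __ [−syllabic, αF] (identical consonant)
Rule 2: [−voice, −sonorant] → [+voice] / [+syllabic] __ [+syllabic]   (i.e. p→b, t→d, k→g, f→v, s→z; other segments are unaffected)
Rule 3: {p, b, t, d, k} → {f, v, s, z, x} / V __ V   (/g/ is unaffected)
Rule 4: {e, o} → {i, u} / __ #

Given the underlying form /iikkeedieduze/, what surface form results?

iigeeziezuzi

Rule 1 (degemination): /kk/ is a geminate; the first /k/ deletes. /iikkeedieduze/ → iikeedieduze.
Rule 2 (intervocalic voicing): /k/ is a voiceless obstruent between vowels /i/ and /e/, so it voices to [g]. /iikeedieduze/ → iigeedieduze.
Rule 3 (intervocalic spirantization): /d/ is a stop between vowels /e/ and /i/, so it spirantizes to the fricative [z]. /d/ is a stop between vowels /e/ and /u/, so it spirantizes to the fricative [z]. /iigeedieduze/ → iigeeziezuze.
Rule 4 (final vowel raising): /e/ is a mid vowel in word-final position, so it raises to [i]. /iigeeziezuze/ → iigeeziezuzi.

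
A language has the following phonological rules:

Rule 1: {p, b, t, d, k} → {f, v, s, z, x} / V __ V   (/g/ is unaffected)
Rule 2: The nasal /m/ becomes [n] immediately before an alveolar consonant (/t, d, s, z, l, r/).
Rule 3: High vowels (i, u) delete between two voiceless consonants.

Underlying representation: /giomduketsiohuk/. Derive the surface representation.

gionduxetsiohk

Rule 1 (intervocalic spirantization): /k/ is a stop between vowels /u/ and /e/, so it spirantizes to the fricative [x]. /giomduketsiohuk/ → giomduxetsiohuk.
Rule 2 (nasal place assimilation): /m/ precedes the alveolar consonant /d/, so it assimilates in place to [n]. /giomduxetsiohuk/ → gionduxetsiohuk.
Rule 3 (high vowel syncope): /u/ is a high vowel flanked by voiceless consonants /h/ and /k/, so it deletes. /gionduxetsiohuk/ → gionduxetsiohk.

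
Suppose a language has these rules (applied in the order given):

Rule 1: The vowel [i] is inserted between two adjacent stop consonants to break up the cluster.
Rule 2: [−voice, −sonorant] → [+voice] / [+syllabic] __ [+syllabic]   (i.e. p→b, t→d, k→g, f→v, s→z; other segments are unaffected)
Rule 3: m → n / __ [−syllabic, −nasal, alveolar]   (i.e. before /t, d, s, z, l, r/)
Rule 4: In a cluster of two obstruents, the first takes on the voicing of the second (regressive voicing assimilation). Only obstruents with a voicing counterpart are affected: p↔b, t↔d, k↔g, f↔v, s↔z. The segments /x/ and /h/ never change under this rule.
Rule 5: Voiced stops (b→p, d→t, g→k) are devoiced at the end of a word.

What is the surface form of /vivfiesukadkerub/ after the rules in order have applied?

Rule 1 (stop-cluster i-epenthesis): /d/ and /k/ form a stop–stop cluster, so [i] is inserted between them. /vivfiesukadkerub/ → vivfiesukadikerub.
Rule 2 (intervocalic voicing): /s/ is a voiceless obstruent between vowels /e/ and /u/, so it voices to [z]. /k/ is a voiceless obstruent between vowels /u/ and /a/, so it voices to [g]. /k/ is a voiceless obstruent between vowels /i/ and /e/, so it voices to [g]. /vivfiesukadikerub/ → vivfiezugadigerub.
Rule 3 (nasal place assimilation): no segment meets the environment; /vivfiezugadigerub/ is unchanged.
Rule 4 (regressive voicing assimilation): /v/ precedes the voiceless obstruent /f/, so it devoices to [f] by assimilation. /vivfiezugadigerub/ → viffiezugadigerub.
Rule 5 (final devoicing): /b/ is a voiced stop in word-final position, so it devoices to [p]. /viffiezugadigerub/ → viffiezugadigerup.

viffiezugadigerup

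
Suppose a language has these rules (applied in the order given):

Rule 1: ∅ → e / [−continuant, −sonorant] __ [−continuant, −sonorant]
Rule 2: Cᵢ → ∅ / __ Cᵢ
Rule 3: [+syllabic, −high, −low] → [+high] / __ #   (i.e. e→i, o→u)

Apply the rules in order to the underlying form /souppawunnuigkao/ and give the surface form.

Rule 1 (stop-cluster e-epenthesis): /p/ and /p/ form a stop–stop cluster, so [e] is inserted between them. /g/ and /k/ form a stop–stop cluster, so [e] is inserted between them. /souppawunnuigkao/ → soupepawunnuigekao.
Rule 2 (degemination): /nn/ is a geminate; the first /n/ deletes. /soupepawunnuigekao/ → soupepawunuigekao.
Rule 3 (final vowel raising): /o/ is a mid vowel in word-final position, so it raises to [u]. /soupepawunuigekao/ → soupepawunuigekau.

soupepawunuigekau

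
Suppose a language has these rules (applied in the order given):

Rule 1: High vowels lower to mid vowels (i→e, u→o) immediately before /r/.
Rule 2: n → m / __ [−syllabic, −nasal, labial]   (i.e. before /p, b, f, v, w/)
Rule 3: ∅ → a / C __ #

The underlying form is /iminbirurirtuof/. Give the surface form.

imimberorertuofa

Rule 1 (pre-rhotic lowering): /i/ is a high vowel immediately before /r/, so it lowers to [e]. /u/ is a high vowel immediately before /r/, so it lowers to [o]. /i/ is a high vowel immediately before /r/, so it lowers to [e]. /iminbirurirtuof/ → iminberorertuof.
Rule 2 (nasal place assimilation): /n/ precedes the labial consonant /b/, so it assimilates in place to [m]. /iminberorertuof/ → imimberorertuof.
Rule 3 (final a-epenthesis): the form ends in the consonant /f/, so [a] is inserted word-finally. /imimberorertuof/ → imimberorertuofa.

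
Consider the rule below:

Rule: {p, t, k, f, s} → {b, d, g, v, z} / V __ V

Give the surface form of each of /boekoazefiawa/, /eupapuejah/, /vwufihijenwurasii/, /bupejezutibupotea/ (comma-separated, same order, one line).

boegoazeviawa, eubabuejah, vwuvihijenwurazii, bubejezudibubodea

/boekoazefiawa/: /k/ is a voiceless obstruent between vowels /e/ and /o/, so it voices to [g]. /f/ is a voiceless obstruent between vowels /e/ and /i/, so it voices to [v]. → [boegoazeviawa].
/eupapuejah/: /p/ is a voiceless obstruent between vowels /u/ and /a/, so it voices to [b]. /p/ is a voiceless obstruent between vowels /a/ and /u/, so it voices to [b]. → [eubabuejah].
/vwufihijenwurasii/: /f/ is a voiceless obstruent between vowels /u/ and /i/, so it voices to [v]. /s/ is a voiceless obstruent between vowels /a/ and /i/, so it voices to [z]. → [vwuvihijenwurazii].
/bupejezutibupotea/: /p/ is a voiceless obstruent between vowels /u/ and /e/, so it voices to [b]. /t/ is a voiceless obstruent between vowels /u/ and /i/, so it voices to [d]. /p/ is a voiceless obstruent between vowels /u/ and /o/, so it voices to [b]. /t/ is a voiceless obstruent between vowels /o/ and /e/, so it voices to [d]. → [bubejezudibubodea].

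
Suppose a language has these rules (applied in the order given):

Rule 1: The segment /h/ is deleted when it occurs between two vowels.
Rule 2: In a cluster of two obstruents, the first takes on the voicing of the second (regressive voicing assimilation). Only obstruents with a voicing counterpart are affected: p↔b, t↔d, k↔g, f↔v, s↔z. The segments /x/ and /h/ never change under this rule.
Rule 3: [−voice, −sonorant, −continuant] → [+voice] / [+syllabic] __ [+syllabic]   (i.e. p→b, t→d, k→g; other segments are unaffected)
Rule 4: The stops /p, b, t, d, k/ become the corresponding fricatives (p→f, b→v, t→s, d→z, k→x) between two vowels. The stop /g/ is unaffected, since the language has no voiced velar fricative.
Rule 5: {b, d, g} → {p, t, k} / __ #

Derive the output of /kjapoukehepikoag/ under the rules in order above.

Rule 1 (intervocalic h-deletion): /h/ occurs between vowels /e/ and /e/, so it deletes. /kjapoukehepikoag/ → kjapoukeepikoag.
Rule 2 (regressive voicing assimilation): no segment meets the environment; /kjapoukeepikoag/ is unchanged.
Rule 3 (intervocalic voicing): /p/ is a voiceless stop between vowels /a/ and /o/, so it voices to [b]. /k/ is a voiceless stop between vowels /u/ and /e/, so it voices to [g]. /p/ is a voiceless stop between vowels /e/ and /i/, so it voices to [b]. /k/ is a voiceless stop between vowels /i/ and /o/, so it voices to [g]. /kjapoukeepikoag/ → kjabougeebigoag.
Rule 4 (intervocalic spirantization): /b/ is a stop between vowels /a/ and /o/, so it spirantizes to the fricative [v]. /b/ is a stop between vowels /e/ and /i/, so it spirantizes to the fricative [v]. /kjabougeebigoag/ → kjavougeevigoag.
Rule 5 (final devoicing): /g/ is a voiced stop in word-final position, so it devoices to [k]. /kjavougeevigoag/ → kjavougeevigoak.

kjavougeevigoak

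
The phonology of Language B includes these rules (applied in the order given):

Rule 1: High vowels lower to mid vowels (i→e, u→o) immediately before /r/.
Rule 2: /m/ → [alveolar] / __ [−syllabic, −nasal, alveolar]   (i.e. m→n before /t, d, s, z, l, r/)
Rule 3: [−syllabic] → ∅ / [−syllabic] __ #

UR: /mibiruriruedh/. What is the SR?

miberorerued

Rule 1 (pre-rhotic lowering): /i/ is a high vowel immediately before /r/, so it lowers to [e]. /u/ is a high vowel immediately before /r/, so it lowers to [o]. /i/ is a high vowel immediately before /r/, so it lowers to [e]. /mibiruriruedh/ → miberoreruedh.
Rule 2 (nasal place assimilation): no segment meets the environment; /miberoreruedh/ is unchanged.
Rule 3 (final cluster simplification): /h/ is the second consonant of a word-final cluster /dh/, so it deletes. /miberoreruedh/ → miberorerued.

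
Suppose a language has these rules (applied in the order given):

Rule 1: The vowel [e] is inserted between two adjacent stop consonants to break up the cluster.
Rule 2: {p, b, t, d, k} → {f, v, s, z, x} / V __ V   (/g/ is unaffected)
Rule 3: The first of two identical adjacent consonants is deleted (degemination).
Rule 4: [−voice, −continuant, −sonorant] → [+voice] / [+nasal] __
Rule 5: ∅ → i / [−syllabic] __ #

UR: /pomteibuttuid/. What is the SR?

Rule 1 (stop-cluster e-epenthesis): /t/ and /t/ form a stop–stop cluster, so [e] is inserted between them. /pomteibuttuid/ → pomteibutetuid.
Rule 2 (intervocalic spirantization): /b/ is a stop between vowels /i/ and /u/, so it spirantizes to the fricative [v]. /t/ is a stop between vowels /u/ and /e/, so it spirantizes to the fricative [s]. /t/ is a stop between vowels /e/ and /u/, so it spirantizes to the fricative [s]. /pomteibutetuid/ → pomteivusesuid.
Rule 3 (degemination): no segment meets the environment; /pomteivusesuid/ is unchanged.
Rule 4 (post-nasal voicing): /t/ is a voiceless stop immediately after the nasal /m/, so it voices to [d]. /pomteivusesuid/ → pomdeivusesuid.
Rule 5 (final i-epenthesis): the form ends in the consonant /d/, so [i] is inserted word-finally. /pomdeivusesuid/ → pomdeivusesuidi.

pomdeivusesuidi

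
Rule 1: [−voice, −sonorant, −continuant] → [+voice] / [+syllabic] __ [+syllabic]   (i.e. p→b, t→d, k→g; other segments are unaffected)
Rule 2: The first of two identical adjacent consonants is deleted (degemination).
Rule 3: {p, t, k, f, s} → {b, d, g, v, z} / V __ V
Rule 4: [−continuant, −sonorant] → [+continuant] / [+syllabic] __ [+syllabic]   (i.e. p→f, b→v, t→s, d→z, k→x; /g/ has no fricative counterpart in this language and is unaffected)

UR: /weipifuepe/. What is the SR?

Rule 1 (intervocalic voicing): /p/ is a voiceless stop between vowels /i/ and /i/, so it voices to [b]. /p/ is a voiceless stop between vowels /e/ and /e/, so it voices to [b]. /weipifuepe/ → weibifuebe.
Rule 2 (degemination): no segment meets the environment; /weibifuebe/ is unchanged.
Rule 3 (intervocalic voicing): /f/ is a voiceless obstruent between vowels /i/ and /u/, so it voices to [v]. /weibifuebe/ → weibivuebe.
Rule 4 (intervocalic spirantization): /b/ is a stop between vowels /i/ and /i/, so it spirantizes to the fricative [v]. /b/ is a stop between vowels /e/ and /e/, so it spirantizes to the fricative [v]. /weibivuebe/ → weivivueve.

weivivueve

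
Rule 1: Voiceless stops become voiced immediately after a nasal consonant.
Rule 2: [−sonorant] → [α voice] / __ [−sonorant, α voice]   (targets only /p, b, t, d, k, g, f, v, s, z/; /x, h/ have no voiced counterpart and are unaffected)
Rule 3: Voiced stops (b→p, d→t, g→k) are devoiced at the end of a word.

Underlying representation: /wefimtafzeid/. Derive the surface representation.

wefimdavzeit

Rule 1 (post-nasal voicing): /t/ is a voiceless stop immediately after the nasal /m/, so it voices to [d]. /wefimtafzeid/ → wefimdafzeid.
Rule 2 (regressive voicing assimilation): /f/ precedes the voiced obstruent /z/, so it voices to [v] by assimilation. /wefimdafzeid/ → wefimdavzeid.
Rule 3 (final devoicing): /d/ is a voiced stop in word-final position, so it devoices to [t]. /wefimdavzeid/ → wefimdavzeit.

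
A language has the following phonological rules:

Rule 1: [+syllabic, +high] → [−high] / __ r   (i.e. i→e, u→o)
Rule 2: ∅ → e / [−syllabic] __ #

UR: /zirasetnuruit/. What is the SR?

Rule 1 (pre-rhotic lowering): /i/ is a high vowel immediately before /r/, so it lowers to [e]. /u/ is a high vowel immediately before /r/, so it lowers to [o]. /zirasetnuruit/ → zerasetnoruit.
Rule 2 (final e-epenthesis): the form ends in the consonant /t/, so [e] is inserted word-finally. /zerasetnoruit/ → zerasetnoruite.

zerasetnoruite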